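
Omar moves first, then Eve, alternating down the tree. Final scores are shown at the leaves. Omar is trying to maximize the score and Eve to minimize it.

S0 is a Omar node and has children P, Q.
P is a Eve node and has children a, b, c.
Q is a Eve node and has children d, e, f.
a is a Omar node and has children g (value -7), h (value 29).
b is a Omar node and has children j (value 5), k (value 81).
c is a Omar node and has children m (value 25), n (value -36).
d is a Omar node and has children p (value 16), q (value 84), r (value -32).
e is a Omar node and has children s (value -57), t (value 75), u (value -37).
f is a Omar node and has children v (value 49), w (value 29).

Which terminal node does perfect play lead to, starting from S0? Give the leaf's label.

v

a (Omar): max(-7, 29) = 29
b (Omar): max(5, 81) = 81
c (Omar): max(25, -36) = 25
P (Eve): min(29, 81, 25) = 25
d (Omar): max(16, 84, -32) = 84
e (Omar): max(-57, 75, -37) = 75
f (Omar): max(49, 29) = 49
Q (Eve): min(84, 75, 49) = 49
S0 (Omar): max(25, 49) = 49
At S0, Omar picks Q (highest: 49).
At Q, Eve picks f (lowest: 49).
At f, Omar picks v (highest: 49).
Terminal value 49.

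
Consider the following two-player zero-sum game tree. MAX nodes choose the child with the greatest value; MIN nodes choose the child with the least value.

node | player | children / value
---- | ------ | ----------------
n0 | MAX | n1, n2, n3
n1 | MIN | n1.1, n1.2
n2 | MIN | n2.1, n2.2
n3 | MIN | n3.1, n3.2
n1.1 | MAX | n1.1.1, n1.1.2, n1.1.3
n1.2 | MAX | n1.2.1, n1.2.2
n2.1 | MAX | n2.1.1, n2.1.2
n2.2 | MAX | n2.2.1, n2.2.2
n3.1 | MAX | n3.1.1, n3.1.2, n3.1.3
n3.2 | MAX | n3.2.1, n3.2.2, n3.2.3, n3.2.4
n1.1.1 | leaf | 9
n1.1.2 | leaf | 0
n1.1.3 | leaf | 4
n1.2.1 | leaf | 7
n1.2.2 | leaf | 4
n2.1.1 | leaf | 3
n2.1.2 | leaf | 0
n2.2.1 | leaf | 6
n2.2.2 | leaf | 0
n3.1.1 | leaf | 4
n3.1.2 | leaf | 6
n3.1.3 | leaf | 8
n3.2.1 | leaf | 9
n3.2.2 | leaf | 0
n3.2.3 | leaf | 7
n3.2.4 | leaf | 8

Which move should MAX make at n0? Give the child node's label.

n3

n1.1 (MAX): max(9, 0, 4) = 9
n1.2 (MAX): max(7, 4) = 7
n1 (MIN): min(9, 7) = 7
n2.1 (MAX): max(3, 0) = 3
n2.2 (MAX): max(6, 0) = 6
n2 (MIN): min(3, 6) = 3
n3.1 (MAX): max(4, 6, 8) = 8
n3.2 (MAX): max(9, 0, 7, 8) = 9
n3 (MIN): min(8, 9) = 8
n0 (MAX): max(7, 3, 8) = 8
MAX at n0 wants the highest of {n1=7, n2=3, n3=8}, so chooses n3.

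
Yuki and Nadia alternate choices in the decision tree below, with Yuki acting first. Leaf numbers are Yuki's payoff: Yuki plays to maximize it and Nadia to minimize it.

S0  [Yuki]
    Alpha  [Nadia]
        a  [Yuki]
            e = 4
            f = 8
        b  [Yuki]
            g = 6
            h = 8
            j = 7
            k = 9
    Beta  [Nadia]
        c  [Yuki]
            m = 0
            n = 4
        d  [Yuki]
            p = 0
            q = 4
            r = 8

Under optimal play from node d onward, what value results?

8

d (Yuki): max(0, 4, 8) = 8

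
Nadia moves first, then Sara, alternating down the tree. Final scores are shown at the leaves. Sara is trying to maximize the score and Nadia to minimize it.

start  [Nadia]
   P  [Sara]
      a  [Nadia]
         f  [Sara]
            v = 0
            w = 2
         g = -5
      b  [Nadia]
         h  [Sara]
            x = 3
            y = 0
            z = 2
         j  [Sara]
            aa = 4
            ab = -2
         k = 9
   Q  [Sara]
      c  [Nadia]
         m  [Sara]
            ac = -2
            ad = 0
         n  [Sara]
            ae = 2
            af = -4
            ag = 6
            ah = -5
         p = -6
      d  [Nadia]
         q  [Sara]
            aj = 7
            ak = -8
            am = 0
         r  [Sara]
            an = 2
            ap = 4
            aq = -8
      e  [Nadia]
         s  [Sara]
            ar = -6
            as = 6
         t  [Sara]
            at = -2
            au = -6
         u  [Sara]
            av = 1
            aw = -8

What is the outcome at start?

3

f (Sara): max(0, 2) = 2
a (Nadia): min(2, -5) = -5
h (Sara): max(3, 0, 2) = 3
j (Sara): max(4, -2) = 4
b (Nadia): min(3, 4, 9) = 3
P (Sara): max(-5, 3) = 3
m (Sara): max(-2, 0) = 0
n (Sara): max(2, -4, 6, -5) = 6
c (Nadia): min(0, 6, -6) = -6
q (Sara): max(7, -8, 0) = 7
r (Sara): max(2, 4, -8) = 4
d (Nadia): min(7, 4) = 4
s (Sara): max(-6, 6) = 6
t (Sara): max(-2, -6) = -2
u (Sara): max(1, -8) = 1
e (Nadia): min(6, -2, 1) = -2
Q (Sara): max(-6, 4, -2) = 4
start (Nadia): min(3, 4) = 3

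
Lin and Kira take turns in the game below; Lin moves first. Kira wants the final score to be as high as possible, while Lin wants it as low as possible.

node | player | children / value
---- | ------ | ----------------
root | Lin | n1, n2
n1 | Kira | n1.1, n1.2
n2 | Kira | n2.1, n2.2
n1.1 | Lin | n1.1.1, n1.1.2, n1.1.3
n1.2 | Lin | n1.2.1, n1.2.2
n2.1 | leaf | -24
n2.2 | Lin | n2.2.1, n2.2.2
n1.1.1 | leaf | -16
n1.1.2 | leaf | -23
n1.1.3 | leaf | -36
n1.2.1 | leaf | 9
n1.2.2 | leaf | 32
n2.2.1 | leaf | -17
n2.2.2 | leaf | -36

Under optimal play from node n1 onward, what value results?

9

n1.1 (Lin): min(-16, -23, -36) = -36
n1.2 (Lin): min(9, 32) = 9
n1 (Kira): max(-36, 9) = 9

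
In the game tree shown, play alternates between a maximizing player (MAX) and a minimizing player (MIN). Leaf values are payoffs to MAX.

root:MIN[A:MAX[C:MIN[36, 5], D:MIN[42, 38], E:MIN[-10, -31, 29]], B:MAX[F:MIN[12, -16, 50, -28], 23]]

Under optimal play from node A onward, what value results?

38

C (MIN): min(36, 5) = 5
D (MIN): min(42, 38) = 38
E (MIN): min(-10, -31, 29) = -31
A (MAX): max(5, 38, -31) = 38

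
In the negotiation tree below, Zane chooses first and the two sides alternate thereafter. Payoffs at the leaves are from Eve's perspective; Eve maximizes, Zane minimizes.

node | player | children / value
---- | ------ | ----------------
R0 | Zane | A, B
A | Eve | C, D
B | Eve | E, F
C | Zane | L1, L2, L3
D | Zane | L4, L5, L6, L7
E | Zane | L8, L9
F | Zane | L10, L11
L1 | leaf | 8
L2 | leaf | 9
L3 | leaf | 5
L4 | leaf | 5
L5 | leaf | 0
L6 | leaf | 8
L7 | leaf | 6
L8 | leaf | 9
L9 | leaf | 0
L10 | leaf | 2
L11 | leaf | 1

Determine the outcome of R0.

1

C (Zane): min(8, 9, 5) = 5
D (Zane): min(5, 0, 8, 6) = 0
A (Eve): max(5, 0) = 5
E (Zane): min(9, 0) = 0
F (Zane): min(2, 1) = 1
B (Eve): max(0, 1) = 1
R0 (Zane): min(5, 1) = 1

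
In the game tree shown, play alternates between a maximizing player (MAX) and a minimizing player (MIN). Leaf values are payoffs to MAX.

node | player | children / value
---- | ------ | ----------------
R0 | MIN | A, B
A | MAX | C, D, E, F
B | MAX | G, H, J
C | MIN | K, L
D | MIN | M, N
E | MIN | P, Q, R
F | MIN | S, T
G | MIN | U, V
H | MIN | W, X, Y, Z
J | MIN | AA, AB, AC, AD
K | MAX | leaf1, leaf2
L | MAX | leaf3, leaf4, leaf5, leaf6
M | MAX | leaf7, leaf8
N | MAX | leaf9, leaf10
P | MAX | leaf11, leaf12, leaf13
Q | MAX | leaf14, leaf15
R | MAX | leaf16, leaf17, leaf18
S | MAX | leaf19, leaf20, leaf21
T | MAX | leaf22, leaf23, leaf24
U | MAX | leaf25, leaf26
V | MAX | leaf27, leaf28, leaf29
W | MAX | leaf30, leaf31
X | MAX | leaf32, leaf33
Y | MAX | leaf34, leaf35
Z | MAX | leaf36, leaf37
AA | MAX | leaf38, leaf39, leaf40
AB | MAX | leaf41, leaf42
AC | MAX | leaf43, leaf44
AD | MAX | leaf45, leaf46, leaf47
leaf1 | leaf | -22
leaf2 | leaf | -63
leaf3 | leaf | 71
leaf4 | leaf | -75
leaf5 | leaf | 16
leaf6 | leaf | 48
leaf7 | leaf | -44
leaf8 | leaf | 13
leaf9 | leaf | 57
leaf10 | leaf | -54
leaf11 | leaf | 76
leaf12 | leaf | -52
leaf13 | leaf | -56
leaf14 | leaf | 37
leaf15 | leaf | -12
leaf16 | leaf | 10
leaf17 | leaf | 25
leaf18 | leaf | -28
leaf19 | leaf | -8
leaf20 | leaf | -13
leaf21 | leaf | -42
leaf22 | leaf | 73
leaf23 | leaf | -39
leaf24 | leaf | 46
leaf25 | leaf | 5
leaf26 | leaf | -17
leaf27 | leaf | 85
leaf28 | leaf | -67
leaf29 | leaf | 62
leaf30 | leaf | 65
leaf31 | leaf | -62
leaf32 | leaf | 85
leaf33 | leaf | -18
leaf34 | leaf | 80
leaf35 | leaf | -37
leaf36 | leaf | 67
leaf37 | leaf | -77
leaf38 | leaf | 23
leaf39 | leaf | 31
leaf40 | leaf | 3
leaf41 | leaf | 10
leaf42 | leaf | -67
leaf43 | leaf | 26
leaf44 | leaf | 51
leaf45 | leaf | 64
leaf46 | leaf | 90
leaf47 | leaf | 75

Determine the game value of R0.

K (MAX): max(-22, -63) = -22
L (MAX): max(71, -75, 16, 48) = 71
C (MIN): min(-22, 71) = -22
M (MAX): max(-44, 13) = 13
N (MAX): max(57, -54) = 57
D (MIN): min(13, 57) = 13
P (MAX): max(76, -52, -56) = 76
Q (MAX): max(37, -12) = 37
R (MAX): max(10, 25, -28) = 25
E (MIN): min(76, 37, 25) = 25
S (MAX): max(-8, -13, -42) = -8
T (MAX): max(73, -39, 46) = 73
F (MIN): min(-8, 73) = -8
A (MAX): max(-22, 13, 25, -8) = 25
U (MAX): max(5, -17) = 5
V (MAX): max(85, -67, 62) = 85
G (MIN): min(5, 85) = 5
W (MAX): max(65, -62) = 65
X (MAX): max(85, -18) = 85
Y (MAX): max(80, -37) = 80
Z (MAX): max(67, -77) = 67
H (MIN): min(65, 85, 80, 67) = 65
AA (MAX): max(23, 31, 3) = 31
AB (MAX): max(10, -67) = 10
AC (MAX): max(26, 51) = 51
AD (MAX): max(64, 90, 75) = 90
J (MIN): min(31, 10, 51, 90) = 10
B (MAX): max(5, 65, 10) = 65
R0 (MIN): min(25, 65) = 25

25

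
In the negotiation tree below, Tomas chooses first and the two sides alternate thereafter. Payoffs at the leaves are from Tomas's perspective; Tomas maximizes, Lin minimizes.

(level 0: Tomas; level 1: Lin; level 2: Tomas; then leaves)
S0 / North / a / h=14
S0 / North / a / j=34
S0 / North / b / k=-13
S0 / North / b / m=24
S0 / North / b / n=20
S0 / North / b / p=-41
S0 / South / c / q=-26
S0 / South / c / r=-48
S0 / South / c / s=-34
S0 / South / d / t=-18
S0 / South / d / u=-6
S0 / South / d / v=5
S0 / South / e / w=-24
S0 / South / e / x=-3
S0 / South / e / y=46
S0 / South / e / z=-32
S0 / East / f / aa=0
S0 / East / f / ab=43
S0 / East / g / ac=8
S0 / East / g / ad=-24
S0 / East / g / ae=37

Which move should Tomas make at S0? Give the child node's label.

a (Tomas): max(14, 34) = 34
b (Tomas): max(-13, 24, 20, -41) = 24
North (Lin): min(34, 24) = 24
c (Tomas): max(-26, -48, -34) = -26
d (Tomas): max(-18, -6, 5) = 5
e (Tomas): max(-24, -3, 46, -32) = 46
South (Lin): min(-26, 5, 46) = -26
f (Tomas): max(0, 43) = 43
g (Tomas): max(8, -24, 37) = 37
East (Lin): min(43, 37) = 37
S0 (Tomas): max(24, -26, 37) = 37
Tomas at S0 wants the highest of {North=24, South=-26, East=37}, so chooses East.

East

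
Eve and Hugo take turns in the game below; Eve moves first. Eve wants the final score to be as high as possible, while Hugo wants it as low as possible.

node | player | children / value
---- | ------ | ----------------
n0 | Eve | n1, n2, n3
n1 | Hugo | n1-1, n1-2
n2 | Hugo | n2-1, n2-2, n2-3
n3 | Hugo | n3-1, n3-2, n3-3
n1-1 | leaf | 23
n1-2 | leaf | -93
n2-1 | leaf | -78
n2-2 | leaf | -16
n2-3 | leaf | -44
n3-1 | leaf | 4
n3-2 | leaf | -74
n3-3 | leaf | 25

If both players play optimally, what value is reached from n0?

n1 (Hugo): min(23, -93) = -93
n2 (Hugo): min(-78, -16, -44) = -78
n3 (Hugo): min(4, -74, 25) = -74
n0 (Eve): max(-93, -78, -74) = -74

-74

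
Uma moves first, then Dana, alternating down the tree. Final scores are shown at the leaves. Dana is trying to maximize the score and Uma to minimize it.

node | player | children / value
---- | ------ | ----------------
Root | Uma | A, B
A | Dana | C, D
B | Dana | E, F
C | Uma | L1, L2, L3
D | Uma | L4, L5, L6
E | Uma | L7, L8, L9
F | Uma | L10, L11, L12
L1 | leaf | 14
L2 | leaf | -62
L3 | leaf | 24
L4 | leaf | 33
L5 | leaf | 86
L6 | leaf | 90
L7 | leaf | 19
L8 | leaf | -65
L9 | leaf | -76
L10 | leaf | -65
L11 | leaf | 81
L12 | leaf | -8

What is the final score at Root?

-65

C (Uma): min(14, -62, 24) = -62
D (Uma): min(33, 86, 90) = 33
A (Dana): max(-62, 33) = 33
E (Uma): min(19, -65, -76) = -76
F (Uma): min(-65, 81, -8) = -65
B (Dana): max(-76, -65) = -65
Root (Uma): min(33, -65) = -65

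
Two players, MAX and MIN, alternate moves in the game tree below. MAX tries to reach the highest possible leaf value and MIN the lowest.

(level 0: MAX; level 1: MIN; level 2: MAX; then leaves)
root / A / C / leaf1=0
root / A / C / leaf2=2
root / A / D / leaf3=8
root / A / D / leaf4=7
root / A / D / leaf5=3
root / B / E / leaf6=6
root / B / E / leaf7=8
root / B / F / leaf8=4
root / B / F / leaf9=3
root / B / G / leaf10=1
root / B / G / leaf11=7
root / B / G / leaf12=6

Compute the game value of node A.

C (MAX): max(0, 2) = 2
D (MAX): max(8, 7, 3) = 8
A (MIN): min(2, 8) = 2

2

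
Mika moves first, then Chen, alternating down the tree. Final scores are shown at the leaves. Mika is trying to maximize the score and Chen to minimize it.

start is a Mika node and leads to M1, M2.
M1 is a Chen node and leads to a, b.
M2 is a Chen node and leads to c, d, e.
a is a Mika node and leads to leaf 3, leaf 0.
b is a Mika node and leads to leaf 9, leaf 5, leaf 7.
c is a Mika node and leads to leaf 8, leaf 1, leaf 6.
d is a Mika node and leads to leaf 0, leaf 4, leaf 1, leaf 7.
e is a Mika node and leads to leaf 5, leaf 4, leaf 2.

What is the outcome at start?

a (Mika): max(3, 0) = 3
b (Mika): max(9, 5, 7) = 9
M1 (Chen): min(3, 9) = 3
c (Mika): max(8, 1, 6) = 8
d (Mika): max(0, 4, 1, 7) = 7
e (Mika): max(5, 4, 2) = 5
M2 (Chen): min(8, 7, 5) = 5
start (Mika): max(3, 5) = 5

5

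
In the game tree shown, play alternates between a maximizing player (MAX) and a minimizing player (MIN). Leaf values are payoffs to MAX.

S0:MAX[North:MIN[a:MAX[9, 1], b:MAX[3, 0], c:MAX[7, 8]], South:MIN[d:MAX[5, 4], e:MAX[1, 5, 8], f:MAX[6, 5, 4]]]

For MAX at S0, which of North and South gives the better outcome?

a (MAX): max(9, 1) = 9
b (MAX): max(3, 0) = 3
c (MAX): max(7, 8) = 8
North (MIN): min(9, 3, 8) = 3
d (MAX): max(5, 4) = 5
e (MAX): max(1, 5, 8) = 8
f (MAX): max(6, 5, 4) = 6
South (MIN): min(5, 8, 6) = 5
MAX prefers the higher value; North=3, South=5. South is better since 5 > 3.

South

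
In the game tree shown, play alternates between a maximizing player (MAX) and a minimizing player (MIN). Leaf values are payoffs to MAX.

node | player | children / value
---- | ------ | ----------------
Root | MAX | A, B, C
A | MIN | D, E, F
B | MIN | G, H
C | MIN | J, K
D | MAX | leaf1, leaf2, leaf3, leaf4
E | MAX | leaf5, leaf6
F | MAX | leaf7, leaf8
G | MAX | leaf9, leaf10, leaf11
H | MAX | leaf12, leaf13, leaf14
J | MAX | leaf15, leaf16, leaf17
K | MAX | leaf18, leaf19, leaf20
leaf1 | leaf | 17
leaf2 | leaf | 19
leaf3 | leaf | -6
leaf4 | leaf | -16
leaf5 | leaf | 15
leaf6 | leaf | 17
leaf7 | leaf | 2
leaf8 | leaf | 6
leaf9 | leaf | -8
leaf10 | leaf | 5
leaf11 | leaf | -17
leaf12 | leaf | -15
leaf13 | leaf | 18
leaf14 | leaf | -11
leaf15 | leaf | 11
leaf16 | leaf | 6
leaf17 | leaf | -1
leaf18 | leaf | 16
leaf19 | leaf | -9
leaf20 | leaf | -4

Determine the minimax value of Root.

D (MAX): max(17, 19, -6, -16) = 19
E (MAX): max(15, 17) = 17
F (MAX): max(2, 6) = 6
A (MIN): min(19, 17, 6) = 6
G (MAX): max(-8, 5, -17) = 5
H (MAX): max(-15, 18, -11) = 18
B (MIN): min(5, 18) = 5
J (MAX): max(11, 6, -1) = 11
K (MAX): max(16, -9, -4) = 16
C (MIN): min(11, 16) = 11
Root (MAX): max(6, 5, 11) = 11

11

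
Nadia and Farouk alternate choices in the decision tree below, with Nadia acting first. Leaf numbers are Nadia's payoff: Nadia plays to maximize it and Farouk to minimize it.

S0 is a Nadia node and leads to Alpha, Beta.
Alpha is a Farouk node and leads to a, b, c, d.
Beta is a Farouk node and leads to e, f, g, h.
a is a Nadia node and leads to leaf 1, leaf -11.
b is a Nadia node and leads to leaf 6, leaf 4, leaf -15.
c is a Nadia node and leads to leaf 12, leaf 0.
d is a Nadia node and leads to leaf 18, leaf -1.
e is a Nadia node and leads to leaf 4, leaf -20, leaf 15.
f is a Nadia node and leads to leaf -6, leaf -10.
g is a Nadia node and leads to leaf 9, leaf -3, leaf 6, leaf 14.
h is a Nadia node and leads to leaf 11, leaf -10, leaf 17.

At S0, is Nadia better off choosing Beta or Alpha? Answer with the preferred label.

Alpha

e (Nadia): max(4, -20, 15) = 15
f (Nadia): max(-6, -10) = -6
g (Nadia): max(9, -3, 6, 14) = 14
h (Nadia): max(11, -10, 17) = 17
Beta (Farouk): min(15, -6, 14, 17) = -6
a (Nadia): max(1, -11) = 1
b (Nadia): max(6, 4, -15) = 6
c (Nadia): max(12, 0) = 12
d (Nadia): max(18, -1) = 18
Alpha (Farouk): min(1, 6, 12, 18) = 1
Nadia prefers the higher value; Beta=-6, Alpha=1. Alpha is better since 1 > -6.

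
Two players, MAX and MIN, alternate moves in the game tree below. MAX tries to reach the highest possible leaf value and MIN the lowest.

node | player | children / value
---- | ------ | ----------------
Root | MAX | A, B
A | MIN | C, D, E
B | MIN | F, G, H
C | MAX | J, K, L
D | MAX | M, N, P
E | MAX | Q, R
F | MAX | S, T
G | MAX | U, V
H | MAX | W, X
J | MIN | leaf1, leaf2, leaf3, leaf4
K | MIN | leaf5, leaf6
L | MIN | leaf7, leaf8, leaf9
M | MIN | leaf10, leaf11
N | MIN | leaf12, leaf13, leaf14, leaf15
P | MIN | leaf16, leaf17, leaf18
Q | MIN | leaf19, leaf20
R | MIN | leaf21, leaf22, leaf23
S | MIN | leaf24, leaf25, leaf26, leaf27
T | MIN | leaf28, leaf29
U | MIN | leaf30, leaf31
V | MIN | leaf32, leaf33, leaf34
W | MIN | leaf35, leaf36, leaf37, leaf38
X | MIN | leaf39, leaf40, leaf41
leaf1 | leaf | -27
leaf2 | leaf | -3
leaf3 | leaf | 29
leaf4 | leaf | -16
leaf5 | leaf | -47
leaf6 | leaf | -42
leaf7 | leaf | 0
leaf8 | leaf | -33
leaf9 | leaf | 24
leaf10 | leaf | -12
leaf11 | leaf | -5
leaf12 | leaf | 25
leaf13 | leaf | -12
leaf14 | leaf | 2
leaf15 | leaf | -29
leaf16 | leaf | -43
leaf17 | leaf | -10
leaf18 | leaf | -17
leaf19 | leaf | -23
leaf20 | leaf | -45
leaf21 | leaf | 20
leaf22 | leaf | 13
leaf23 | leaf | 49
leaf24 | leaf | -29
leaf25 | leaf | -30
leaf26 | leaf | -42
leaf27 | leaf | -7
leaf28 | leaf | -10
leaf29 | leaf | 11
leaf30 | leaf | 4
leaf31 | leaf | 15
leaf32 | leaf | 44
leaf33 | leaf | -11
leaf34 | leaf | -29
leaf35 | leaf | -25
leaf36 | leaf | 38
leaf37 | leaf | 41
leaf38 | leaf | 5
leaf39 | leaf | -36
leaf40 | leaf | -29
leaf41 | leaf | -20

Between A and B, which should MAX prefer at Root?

B

J (MIN): min(-27, -3, 29, -16) = -27
K (MIN): min(-47, -42) = -47
L (MIN): min(0, -33, 24) = -33
C (MAX): max(-27, -47, -33) = -27
M (MIN): min(-12, -5) = -12
N (MIN): min(25, -12, 2, -29) = -29
P (MIN): min(-43, -10, -17) = -43
D (MAX): max(-12, -29, -43) = -12
Q (MIN): min(-23, -45) = -45
R (MIN): min(20, 13, 49) = 13
E (MAX): max(-45, 13) = 13
A (MIN): min(-27, -12, 13) = -27
S (MIN): min(-29, -30, -42, -7) = -42
T (MIN): min(-10, 11) = -10
F (MAX): max(-42, -10) = -10
U (MIN): min(4, 15) = 4
V (MIN): min(44, -11, -29) = -29
G (MAX): max(4, -29) = 4
W (MIN): min(-25, 38, 41, 5) = -25
X (MIN): min(-36, -29, -20) = -36
H (MAX): max(-25, -36) = -25
B (MIN): min(-10, 4, -25) = -25
MAX prefers the higher value; A=-27, B=-25. B is better since -25 > -27.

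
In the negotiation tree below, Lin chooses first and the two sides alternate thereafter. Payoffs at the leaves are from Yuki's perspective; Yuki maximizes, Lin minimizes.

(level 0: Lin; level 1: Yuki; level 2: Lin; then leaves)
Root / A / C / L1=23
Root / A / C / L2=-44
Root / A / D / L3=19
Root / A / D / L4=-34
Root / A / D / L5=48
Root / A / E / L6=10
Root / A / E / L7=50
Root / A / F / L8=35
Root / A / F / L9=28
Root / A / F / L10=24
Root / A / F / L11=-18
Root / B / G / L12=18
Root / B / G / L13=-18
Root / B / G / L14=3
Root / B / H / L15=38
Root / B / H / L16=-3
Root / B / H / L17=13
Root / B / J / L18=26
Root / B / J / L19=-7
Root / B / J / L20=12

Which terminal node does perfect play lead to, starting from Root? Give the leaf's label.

L16

C (Lin): min(23, -44) = -44
D (Lin): min(19, -34, 48) = -34
E (Lin): min(10, 50) = 10
F (Lin): min(35, 28, 24, -18) = -18
A (Yuki): max(-44, -34, 10, -18) = 10
G (Lin): min(18, -18, 3) = -18
H (Lin): min(38, -3, 13) = -3
J (Lin): min(26, -7, 12) = -7
B (Yuki): max(-18, -3, -7) = -3
Root (Lin): min(10, -3) = -3
At Root, Lin picks B (lowest: -3).
At B, Yuki picks H (highest: -3).
At H, Lin picks L16 (lowest: -3).
Terminal value -3.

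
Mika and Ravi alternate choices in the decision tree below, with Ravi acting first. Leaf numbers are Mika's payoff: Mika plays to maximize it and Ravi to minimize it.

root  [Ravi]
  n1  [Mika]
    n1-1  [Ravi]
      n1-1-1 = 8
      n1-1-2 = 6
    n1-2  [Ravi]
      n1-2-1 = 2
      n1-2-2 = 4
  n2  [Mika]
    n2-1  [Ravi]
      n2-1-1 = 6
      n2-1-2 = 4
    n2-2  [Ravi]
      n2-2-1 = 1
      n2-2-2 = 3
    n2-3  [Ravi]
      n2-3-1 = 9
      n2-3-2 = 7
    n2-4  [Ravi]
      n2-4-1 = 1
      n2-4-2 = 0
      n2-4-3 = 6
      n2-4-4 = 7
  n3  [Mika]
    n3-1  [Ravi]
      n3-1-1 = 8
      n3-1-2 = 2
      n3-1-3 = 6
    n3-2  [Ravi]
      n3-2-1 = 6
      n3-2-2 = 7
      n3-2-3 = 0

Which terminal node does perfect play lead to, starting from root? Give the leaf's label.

n3-1-2

n1-1 (Ravi): min(8, 6) = 6
n1-2 (Ravi): min(2, 4) = 2
n1 (Mika): max(6, 2) = 6
n2-1 (Ravi): min(6, 4) = 4
n2-2 (Ravi): min(1, 3) = 1
n2-3 (Ravi): min(9, 7) = 7
n2-4 (Ravi): min(1, 0, 6, 7) = 0
n2 (Mika): max(4, 1, 7, 0) = 7
n3-1 (Ravi): min(8, 2, 6) = 2
n3-2 (Ravi): min(6, 7, 0) = 0
n3 (Mika): max(2, 0) = 2
root (Ravi): min(6, 7, 2) = 2
At root, Ravi picks n3 (lowest: 2).
At n3, Mika picks n3-1 (highest: 2).
At n3-1, Ravi picks n3-1-2 (lowest: 2).
Terminal value 2.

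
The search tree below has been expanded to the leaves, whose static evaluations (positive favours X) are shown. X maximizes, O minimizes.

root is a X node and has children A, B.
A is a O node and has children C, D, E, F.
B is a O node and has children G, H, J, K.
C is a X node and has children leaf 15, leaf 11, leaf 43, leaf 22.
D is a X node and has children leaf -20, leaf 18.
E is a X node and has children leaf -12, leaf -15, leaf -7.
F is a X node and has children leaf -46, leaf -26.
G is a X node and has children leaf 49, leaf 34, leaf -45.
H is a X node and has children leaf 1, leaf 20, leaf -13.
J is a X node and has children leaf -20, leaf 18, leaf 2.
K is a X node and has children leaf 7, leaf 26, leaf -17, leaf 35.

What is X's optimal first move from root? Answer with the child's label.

B

C (X): max(15, 11, 43, 22) = 43
D (X): max(-20, 18) = 18
E (X): max(-12, -15, -7) = -7
F (X): max(-46, -26) = -26
A (O): min(43, 18, -7, -26) = -26
G (X): max(49, 34, -45) = 49
H (X): max(1, 20, -13) = 20
J (X): max(-20, 18, 2) = 18
K (X): max(7, 26, -17, 35) = 35
B (O): min(49, 20, 18, 35) = 18
root (X): max(-26, 18) = 18
X at root wants the highest of {A=-26, B=18}, so chooses B.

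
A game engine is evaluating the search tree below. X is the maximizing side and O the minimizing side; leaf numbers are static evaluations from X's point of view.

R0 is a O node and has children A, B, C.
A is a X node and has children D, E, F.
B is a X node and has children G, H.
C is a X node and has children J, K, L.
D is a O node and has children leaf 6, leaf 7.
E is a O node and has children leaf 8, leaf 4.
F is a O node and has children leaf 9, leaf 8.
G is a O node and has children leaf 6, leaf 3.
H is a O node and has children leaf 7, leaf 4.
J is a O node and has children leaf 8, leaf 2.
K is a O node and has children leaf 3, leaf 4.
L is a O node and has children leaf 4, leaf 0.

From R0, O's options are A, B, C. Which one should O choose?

D (O): min(6, 7) = 6
E (O): min(8, 4) = 4
F (O): min(9, 8) = 8
A (X): max(6, 4, 8) = 8
G (O): min(6, 3) = 3
H (O): min(7, 4) = 4
B (X): max(3, 4) = 4
J (O): min(8, 2) = 2
K (O): min(3, 4) = 3
L (O): min(4, 0) = 0
C (X): max(2, 3, 0) = 3
R0 (O): min(8, 4, 3) = 3
O at R0 wants the lowest of {A=8, B=4, C=3}, so chooses C.

C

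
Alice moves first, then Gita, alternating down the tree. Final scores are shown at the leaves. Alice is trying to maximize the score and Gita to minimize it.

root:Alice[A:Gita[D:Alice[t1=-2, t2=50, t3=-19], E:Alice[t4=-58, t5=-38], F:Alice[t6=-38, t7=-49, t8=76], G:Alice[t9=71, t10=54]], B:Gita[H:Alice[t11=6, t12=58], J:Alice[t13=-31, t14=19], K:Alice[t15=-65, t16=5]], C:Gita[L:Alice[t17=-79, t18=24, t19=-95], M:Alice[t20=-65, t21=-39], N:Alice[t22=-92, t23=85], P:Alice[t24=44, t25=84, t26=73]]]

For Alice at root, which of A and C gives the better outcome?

D (Alice): max(-2, 50, -19) = 50
E (Alice): max(-58, -38) = -38
F (Alice): max(-38, -49, 76) = 76
G (Alice): max(71, 54) = 71
A (Gita): min(50, -38, 76, 71) = -38
L (Alice): max(-79, 24, -95) = 24
M (Alice): max(-65, -39) = -39
N (Alice): max(-92, 85) = 85
P (Alice): max(44, 84, 73) = 84
C (Gita): min(24, -39, 85, 84) = -39
Alice prefers the higher value; A=-38, C=-39. A is better since -38 > -39.

A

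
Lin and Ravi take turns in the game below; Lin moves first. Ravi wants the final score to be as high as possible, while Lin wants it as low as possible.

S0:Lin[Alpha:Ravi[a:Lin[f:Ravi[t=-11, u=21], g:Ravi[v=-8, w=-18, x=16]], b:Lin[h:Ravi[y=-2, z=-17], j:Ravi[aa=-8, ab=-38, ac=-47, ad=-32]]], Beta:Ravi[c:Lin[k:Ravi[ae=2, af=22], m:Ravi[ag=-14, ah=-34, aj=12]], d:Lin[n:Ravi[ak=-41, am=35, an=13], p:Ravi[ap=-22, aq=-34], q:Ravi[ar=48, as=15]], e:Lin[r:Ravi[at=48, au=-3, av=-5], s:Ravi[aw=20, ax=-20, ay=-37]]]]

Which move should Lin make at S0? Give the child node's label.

Alpha

f (Ravi): max(-11, 21) = 21
g (Ravi): max(-8, -18, 16) = 16
a (Lin): min(21, 16) = 16
h (Ravi): max(-2, -17) = -2
j (Ravi): max(-8, -38, -47, -32) = -8
b (Lin): min(-2, -8) = -8
Alpha (Ravi): max(16, -8) = 16
k (Ravi): max(2, 22) = 22
m (Ravi): max(-14, -34, 12) = 12
c (Lin): min(22, 12) = 12
n (Ravi): max(-41, 35, 13) = 35
p (Ravi): max(-22, -34) = -22
q (Ravi): max(48, 15) = 48
d (Lin): min(35, -22, 48) = -22
r (Ravi): max(48, -3, -5) = 48
s (Ravi): max(20, -20, -37) = 20
e (Lin): min(48, 20) = 20
Beta (Ravi): max(12, -22, 20) = 20
S0 (Lin): min(16, 20) = 16
Lin at S0 wants the lowest of {Alpha=16, Beta=20}, so chooses Alpha.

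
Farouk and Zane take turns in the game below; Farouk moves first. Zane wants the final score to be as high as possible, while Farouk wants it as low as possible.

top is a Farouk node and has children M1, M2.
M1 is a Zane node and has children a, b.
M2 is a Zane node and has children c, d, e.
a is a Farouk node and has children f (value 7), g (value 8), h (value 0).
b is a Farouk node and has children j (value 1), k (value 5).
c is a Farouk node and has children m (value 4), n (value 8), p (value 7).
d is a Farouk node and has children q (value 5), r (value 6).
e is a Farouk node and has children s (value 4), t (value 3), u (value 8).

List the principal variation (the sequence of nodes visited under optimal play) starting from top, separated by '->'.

top -> M1 -> b -> j

a (Farouk): min(7, 8, 0) = 0
b (Farouk): min(1, 5) = 1
M1 (Zane): max(0, 1) = 1
c (Farouk): min(4, 8, 7) = 4
d (Farouk): min(5, 6) = 5
e (Farouk): min(4, 3, 8) = 3
M2 (Zane): max(4, 5, 3) = 5
top (Farouk): min(1, 5) = 1
At top, Farouk picks M1 (lowest: 1).
At M1, Zane picks b (highest: 1).
At b, Farouk picks j (lowest: 1).
Terminal value 1.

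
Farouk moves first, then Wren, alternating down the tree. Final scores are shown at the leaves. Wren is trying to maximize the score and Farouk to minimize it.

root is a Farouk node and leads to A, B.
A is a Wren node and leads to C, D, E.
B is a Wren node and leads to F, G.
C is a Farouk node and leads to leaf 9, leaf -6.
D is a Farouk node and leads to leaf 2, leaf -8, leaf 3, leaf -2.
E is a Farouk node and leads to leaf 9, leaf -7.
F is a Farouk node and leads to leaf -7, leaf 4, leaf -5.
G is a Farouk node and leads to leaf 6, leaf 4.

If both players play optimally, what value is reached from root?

C (Farouk): min(9, -6) = -6
D (Farouk): min(2, -8, 3, -2) = -8
E (Farouk): min(9, -7) = -7
A (Wren): max(-6, -8, -7) = -6
F (Farouk): min(-7, 4, -5) = -7
G (Farouk): min(6, 4) = 4
B (Wren): max(-7, 4) = 4
root (Farouk): min(-6, 4) = -6

-6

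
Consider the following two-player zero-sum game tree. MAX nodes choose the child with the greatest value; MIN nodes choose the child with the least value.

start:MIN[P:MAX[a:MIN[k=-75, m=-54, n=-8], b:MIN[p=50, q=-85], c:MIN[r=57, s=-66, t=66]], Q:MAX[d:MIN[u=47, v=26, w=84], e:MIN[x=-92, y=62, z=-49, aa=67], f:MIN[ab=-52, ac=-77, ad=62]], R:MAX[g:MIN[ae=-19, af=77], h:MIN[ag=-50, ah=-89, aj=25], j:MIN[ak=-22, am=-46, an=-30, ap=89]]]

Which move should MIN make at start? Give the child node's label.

a (MIN): min(-75, -54, -8) = -75
b (MIN): min(50, -85) = -85
c (MIN): min(57, -66, 66) = -66
P (MAX): max(-75, -85, -66) = -66
d (MIN): min(47, 26, 84) = 26
e (MIN): min(-92, 62, -49, 67) = -92
f (MIN): min(-52, -77, 62) = -77
Q (MAX): max(26, -92, -77) = 26
g (MIN): min(-19, 77) = -19
h (MIN): min(-50, -89, 25) = -89
j (MIN): min(-22, -46, -30, 89) = -46
R (MAX): max(-19, -89, -46) = -19
start (MIN): min(-66, 26, -19) = -66
MIN at start wants the lowest of {P=-66, Q=26, R=-19}, so chooses P.

P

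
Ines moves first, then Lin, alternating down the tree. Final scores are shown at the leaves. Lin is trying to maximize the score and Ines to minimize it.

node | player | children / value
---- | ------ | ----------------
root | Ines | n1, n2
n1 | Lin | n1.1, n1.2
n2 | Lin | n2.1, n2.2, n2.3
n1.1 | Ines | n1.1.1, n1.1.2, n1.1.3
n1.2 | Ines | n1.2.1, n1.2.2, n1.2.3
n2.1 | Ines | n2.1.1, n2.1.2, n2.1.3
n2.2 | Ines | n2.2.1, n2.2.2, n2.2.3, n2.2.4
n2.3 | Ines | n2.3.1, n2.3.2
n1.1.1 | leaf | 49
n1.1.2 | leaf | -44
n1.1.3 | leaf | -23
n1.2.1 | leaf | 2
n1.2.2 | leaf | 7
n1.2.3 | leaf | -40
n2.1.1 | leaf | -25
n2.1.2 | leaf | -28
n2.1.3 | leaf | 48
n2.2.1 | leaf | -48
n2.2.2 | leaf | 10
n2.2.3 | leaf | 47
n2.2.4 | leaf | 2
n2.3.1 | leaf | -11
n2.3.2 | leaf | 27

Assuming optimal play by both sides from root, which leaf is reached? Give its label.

n1.2.3

n1.1 (Ines): min(49, -44, -23) = -44
n1.2 (Ines): min(2, 7, -40) = -40
n1 (Lin): max(-44, -40) = -40
n2.1 (Ines): min(-25, -28, 48) = -28
n2.2 (Ines): min(-48, 10, 47, 2) = -48
n2.3 (Ines): min(-11, 27) = -11
n2 (Lin): max(-28, -48, -11) = -11
root (Ines): min(-40, -11) = -40
At root, Ines picks n1 (lowest: -40).
At n1, Lin picks n1.2 (highest: -40).
At n1.2, Ines picks n1.2.3 (lowest: -40).
Terminal value -40.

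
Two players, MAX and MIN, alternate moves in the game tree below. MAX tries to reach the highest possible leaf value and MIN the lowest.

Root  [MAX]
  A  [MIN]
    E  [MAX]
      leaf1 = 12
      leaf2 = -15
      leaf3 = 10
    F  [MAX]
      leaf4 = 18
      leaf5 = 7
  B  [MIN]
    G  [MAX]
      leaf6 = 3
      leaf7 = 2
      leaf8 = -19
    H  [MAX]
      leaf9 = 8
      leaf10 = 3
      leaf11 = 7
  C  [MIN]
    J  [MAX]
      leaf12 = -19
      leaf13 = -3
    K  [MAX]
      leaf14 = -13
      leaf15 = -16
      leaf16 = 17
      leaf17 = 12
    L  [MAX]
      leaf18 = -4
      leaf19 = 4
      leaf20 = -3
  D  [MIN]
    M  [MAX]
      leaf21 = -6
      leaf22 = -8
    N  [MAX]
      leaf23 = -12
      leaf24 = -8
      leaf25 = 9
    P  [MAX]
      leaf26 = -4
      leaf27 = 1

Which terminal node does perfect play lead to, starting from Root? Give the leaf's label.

leaf1

E (MAX): max(12, -15, 10) = 12
F (MAX): max(18, 7) = 18
A (MIN): min(12, 18) = 12
G (MAX): max(3, 2, -19) = 3
H (MAX): max(8, 3, 7) = 8
B (MIN): min(3, 8) = 3
J (MAX): max(-19, -3) = -3
K (MAX): max(-13, -16, 17, 12) = 17
L (MAX): max(-4, 4, -3) = 4
C (MIN): min(-3, 17, 4) = -3
M (MAX): max(-6, -8) = -6
N (MAX): max(-12, -8, 9) = 9
P (MAX): max(-4, 1) = 1
D (MIN): min(-6, 9, 1) = -6
Root (MAX): max(12, 3, -3, -6) = 12
At Root, MAX picks A (highest: 12).
At A, MIN picks E (lowest: 12).
At E, MAX picks leaf1 (highest: 12).
Terminal value 12.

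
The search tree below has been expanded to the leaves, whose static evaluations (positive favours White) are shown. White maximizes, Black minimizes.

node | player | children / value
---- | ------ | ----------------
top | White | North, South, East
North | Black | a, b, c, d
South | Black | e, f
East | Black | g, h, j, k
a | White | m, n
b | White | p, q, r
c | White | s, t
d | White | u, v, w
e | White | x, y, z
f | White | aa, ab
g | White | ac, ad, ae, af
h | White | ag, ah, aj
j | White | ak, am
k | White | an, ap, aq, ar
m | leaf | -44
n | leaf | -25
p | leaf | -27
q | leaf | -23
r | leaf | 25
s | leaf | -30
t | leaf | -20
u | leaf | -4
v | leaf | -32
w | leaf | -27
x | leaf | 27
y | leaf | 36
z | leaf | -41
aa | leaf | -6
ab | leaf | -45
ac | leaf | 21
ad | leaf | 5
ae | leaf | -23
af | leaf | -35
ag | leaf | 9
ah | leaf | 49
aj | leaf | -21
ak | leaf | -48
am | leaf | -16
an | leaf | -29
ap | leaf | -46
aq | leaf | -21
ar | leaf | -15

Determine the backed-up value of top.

-6

a (White): max(-44, -25) = -25
b (White): max(-27, -23, 25) = 25
c (White): max(-30, -20) = -20
d (White): max(-4, -32, -27) = -4
North (Black): min(-25, 25, -20, -4) = -25
e (White): max(27, 36, -41) = 36
f (White): max(-6, -45) = -6
South (Black): min(36, -6) = -6
g (White): max(21, 5, -23, -35) = 21
h (White): max(9, 49, -21) = 49
j (White): max(-48, -16) = -16
k (White): max(-29, -46, -21, -15) = -15
East (Black): min(21, 49, -16, -15) = -16
top (White): max(-25, -6, -16) = -6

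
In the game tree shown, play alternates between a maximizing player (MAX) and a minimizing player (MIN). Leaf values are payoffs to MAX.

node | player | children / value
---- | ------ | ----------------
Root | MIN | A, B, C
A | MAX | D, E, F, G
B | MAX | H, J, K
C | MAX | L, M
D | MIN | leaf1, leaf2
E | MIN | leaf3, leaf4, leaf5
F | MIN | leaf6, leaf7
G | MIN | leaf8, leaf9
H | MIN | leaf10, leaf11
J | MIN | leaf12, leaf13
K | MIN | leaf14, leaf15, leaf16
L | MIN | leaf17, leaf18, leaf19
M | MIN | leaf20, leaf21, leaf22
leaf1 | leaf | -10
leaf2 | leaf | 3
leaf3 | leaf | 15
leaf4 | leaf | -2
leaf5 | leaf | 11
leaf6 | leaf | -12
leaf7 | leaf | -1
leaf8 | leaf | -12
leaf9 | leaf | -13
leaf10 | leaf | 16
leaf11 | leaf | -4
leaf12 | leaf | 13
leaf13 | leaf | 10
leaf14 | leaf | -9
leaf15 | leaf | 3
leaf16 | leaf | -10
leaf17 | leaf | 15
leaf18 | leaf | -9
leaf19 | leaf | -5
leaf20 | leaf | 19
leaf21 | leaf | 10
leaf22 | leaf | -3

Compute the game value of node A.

-2

D (MIN): min(-10, 3) = -10
E (MIN): min(15, -2, 11) = -2
F (MIN): min(-12, -1) = -12
G (MIN): min(-12, -13) = -13
A (MAX): max(-10, -2, -12, -13) = -2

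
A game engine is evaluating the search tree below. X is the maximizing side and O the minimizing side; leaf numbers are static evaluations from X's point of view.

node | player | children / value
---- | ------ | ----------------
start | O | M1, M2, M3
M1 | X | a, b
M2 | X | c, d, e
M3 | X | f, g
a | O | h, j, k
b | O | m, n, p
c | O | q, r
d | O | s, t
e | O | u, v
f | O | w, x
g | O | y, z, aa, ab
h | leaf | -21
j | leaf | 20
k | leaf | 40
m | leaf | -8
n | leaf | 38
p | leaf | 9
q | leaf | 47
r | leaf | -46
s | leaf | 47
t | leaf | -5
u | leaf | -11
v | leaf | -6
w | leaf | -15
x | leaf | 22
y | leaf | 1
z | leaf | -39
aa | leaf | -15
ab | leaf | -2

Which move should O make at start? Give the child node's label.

a (O): min(-21, 20, 40) = -21
b (O): min(-8, 38, 9) = -8
M1 (X): max(-21, -8) = -8
c (O): min(47, -46) = -46
d (O): min(47, -5) = -5
e (O): min(-11, -6) = -11
M2 (X): max(-46, -5, -11) = -5
f (O): min(-15, 22) = -15
g (O): min(1, -39, -15, -2) = -39
M3 (X): max(-15, -39) = -15
start (O): min(-8, -5, -15) = -15
O at start wants the lowest of {M1=-8, M2=-5, M3=-15}, so chooses M3.

M3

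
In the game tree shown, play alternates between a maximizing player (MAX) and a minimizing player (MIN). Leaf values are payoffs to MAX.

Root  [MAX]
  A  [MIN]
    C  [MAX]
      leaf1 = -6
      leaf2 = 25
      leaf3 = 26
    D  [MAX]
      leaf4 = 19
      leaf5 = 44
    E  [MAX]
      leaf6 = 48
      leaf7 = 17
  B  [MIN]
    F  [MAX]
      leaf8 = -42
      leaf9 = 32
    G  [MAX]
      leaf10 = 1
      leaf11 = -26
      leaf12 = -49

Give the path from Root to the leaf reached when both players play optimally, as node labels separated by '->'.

C (MAX): max(-6, 25, 26) = 26
D (MAX): max(19, 44) = 44
E (MAX): max(48, 17) = 48
A (MIN): min(26, 44, 48) = 26
F (MAX): max(-42, 32) = 32
G (MAX): max(1, -26, -49) = 1
B (MIN): min(32, 1) = 1
Root (MAX): max(26, 1) = 26
At Root, MAX picks A (highest: 26).
At A, MIN picks C (lowest: 26).
At C, MAX picks leaf3 (highest: 26).
Terminal value 26.

Root -> A -> C -> leaf3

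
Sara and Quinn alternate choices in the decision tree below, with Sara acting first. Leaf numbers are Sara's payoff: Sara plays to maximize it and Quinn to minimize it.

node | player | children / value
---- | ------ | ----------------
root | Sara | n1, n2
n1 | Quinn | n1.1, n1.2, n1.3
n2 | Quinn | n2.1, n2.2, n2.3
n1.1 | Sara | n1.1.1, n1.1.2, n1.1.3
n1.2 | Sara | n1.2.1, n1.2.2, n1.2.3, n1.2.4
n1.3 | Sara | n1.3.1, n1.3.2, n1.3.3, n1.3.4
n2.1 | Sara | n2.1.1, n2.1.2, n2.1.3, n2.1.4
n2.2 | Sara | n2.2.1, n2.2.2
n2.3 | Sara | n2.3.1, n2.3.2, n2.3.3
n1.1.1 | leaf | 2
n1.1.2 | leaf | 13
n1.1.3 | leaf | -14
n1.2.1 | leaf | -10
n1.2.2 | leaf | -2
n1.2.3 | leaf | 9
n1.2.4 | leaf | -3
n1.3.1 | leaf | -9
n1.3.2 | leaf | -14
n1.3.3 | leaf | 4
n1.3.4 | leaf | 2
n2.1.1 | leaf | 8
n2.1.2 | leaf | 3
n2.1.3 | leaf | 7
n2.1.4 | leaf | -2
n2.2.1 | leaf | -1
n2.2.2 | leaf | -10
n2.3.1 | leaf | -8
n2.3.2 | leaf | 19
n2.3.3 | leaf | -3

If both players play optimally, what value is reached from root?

n1.1 (Sara): max(2, 13, -14) = 13
n1.2 (Sara): max(-10, -2, 9, -3) = 9
n1.3 (Sara): max(-9, -14, 4, 2) = 4
n1 (Quinn): min(13, 9, 4) = 4
n2.1 (Sara): max(8, 3, 7, -2) = 8
n2.2 (Sara): max(-1, -10) = -1
n2.3 (Sara): max(-8, 19, -3) = 19
n2 (Quinn): min(8, -1, 19) = -1
root (Sara): max(4, -1) = 4

4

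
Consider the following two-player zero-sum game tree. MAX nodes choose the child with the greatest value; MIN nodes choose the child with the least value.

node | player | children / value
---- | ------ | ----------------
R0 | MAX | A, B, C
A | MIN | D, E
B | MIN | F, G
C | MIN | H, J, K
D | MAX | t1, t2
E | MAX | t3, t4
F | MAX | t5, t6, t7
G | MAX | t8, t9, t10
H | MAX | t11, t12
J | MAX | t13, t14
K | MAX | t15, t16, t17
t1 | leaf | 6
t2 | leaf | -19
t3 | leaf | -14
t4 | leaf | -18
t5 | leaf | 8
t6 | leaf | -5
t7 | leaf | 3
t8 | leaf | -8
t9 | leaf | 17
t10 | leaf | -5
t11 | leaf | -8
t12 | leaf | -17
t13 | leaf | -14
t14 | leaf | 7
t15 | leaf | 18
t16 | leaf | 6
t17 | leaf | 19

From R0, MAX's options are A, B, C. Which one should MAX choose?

D (MAX): max(6, -19) = 6
E (MAX): max(-14, -18) = -14
A (MIN): min(6, -14) = -14
F (MAX): max(8, -5, 3) = 8
G (MAX): max(-8, 17, -5) = 17
B (MIN): min(8, 17) = 8
H (MAX): max(-8, -17) = -8
J (MAX): max(-14, 7) = 7
K (MAX): max(18, 6, 19) = 19
C (MIN): min(-8, 7, 19) = -8
R0 (MAX): max(-14, 8, -8) = 8
MAX at R0 wants the highest of {A=-14, B=8, C=-8}, so chooses B.

B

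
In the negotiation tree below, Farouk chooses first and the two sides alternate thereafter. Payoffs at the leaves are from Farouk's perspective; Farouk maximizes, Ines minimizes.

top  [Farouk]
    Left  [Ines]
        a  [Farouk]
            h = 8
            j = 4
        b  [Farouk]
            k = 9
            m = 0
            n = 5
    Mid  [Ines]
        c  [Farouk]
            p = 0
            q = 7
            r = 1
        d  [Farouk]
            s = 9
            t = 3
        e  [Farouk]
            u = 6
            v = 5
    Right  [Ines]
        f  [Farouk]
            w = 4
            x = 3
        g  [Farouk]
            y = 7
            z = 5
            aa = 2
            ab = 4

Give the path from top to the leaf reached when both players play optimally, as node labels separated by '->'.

a (Farouk): max(8, 4) = 8
b (Farouk): max(9, 0, 5) = 9
Left (Ines): min(8, 9) = 8
c (Farouk): max(0, 7, 1) = 7
d (Farouk): max(9, 3) = 9
e (Farouk): max(6, 5) = 6
Mid (Ines): min(7, 9, 6) = 6
f (Farouk): max(4, 3) = 4
g (Farouk): max(7, 5, 2, 4) = 7
Right (Ines): min(4, 7) = 4
top (Farouk): max(8, 6, 4) = 8
At top, Farouk picks Left (highest: 8).
At Left, Ines picks a (lowest: 8).
At a, Farouk picks h (highest: 8).
Terminal value 8.

top -> Left -> a -> h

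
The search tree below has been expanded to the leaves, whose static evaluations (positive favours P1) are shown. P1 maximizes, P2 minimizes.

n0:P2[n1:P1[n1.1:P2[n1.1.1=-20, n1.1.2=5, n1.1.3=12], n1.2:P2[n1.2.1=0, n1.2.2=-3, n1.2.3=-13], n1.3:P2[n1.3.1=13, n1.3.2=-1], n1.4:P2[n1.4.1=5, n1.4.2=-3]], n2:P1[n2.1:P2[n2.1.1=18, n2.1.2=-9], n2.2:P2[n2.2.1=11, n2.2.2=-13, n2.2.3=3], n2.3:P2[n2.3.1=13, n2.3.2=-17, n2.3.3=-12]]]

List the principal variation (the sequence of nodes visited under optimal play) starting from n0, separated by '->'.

n0 -> n2 -> n2.1 -> n2.1.2

n1.1 (P2): min(-20, 5, 12) = -20
n1.2 (P2): min(0, -3, -13) = -13
n1.3 (P2): min(13, -1) = -1
n1.4 (P2): min(5, -3) = -3
n1 (P1): max(-20, -13, -1, -3) = -1
n2.1 (P2): min(18, -9) = -9
n2.2 (P2): min(11, -13, 3) = -13
n2.3 (P2): min(13, -17, -12) = -17
n2 (P1): max(-9, -13, -17) = -9
n0 (P2): min(-1, -9) = -9
At n0, P2 picks n2 (lowest: -9).
At n2, P1 picks n2.1 (highest: -9).
At n2.1, P2 picks n2.1.2 (lowest: -9).
Terminal value -9.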